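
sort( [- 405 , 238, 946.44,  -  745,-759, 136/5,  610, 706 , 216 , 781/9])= [-759, - 745, - 405, 136/5, 781/9,216,238, 610, 706, 946.44 ] 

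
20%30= 20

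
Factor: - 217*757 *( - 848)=2^4*7^1*31^1*53^1*757^1  =  139300112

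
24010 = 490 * 49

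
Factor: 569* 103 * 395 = 5^1*79^1*103^1*569^1 = 23149765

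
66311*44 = 2917684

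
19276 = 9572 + 9704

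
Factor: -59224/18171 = - 88/27 = - 2^3*3^(-3)*11^1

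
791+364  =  1155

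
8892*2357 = 20958444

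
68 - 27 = 41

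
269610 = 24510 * 11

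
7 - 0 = 7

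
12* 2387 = 28644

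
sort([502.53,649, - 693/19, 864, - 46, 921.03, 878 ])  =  [ - 46, - 693/19,502.53,  649,864,878, 921.03]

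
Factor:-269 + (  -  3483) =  - 2^3*7^1*67^1 = -  3752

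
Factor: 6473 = 6473^1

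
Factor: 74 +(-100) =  - 26 = - 2^1*13^1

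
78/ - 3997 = - 78/3997 = -  0.02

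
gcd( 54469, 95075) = 1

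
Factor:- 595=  - 5^1*7^1 * 17^1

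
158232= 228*694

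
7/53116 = 1/7588 = 0.00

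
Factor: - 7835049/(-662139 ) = 3^3 * 19^1*1697^1*73571^( - 1)= 870561/73571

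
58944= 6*9824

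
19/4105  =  19/4105 = 0.00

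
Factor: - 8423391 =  - 3^1*743^1*3779^1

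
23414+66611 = 90025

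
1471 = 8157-6686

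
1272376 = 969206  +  303170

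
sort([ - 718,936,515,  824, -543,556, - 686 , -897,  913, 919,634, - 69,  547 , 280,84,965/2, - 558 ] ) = [-897, - 718, - 686 , - 558,- 543,-69 , 84, 280, 965/2 , 515 , 547,556, 634,  824,913,919, 936]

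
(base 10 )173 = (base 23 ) 7C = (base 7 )335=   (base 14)c5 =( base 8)255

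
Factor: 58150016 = 2^7 * 454297^1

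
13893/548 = 13893/548 = 25.35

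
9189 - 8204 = 985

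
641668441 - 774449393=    - 132780952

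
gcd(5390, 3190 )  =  110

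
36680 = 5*7336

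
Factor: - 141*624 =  - 87984= - 2^4*3^2*13^1*47^1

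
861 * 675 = 581175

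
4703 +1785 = 6488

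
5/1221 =5/1221 = 0.00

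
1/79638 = 1/79638 = 0.00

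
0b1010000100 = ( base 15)2CE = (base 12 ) 458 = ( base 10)644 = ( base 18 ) 1HE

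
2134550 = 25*85382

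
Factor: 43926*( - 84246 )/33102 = -205588322/1839= - 2^1*3^(- 1)*19^1* 613^(-1)*739^1*7321^1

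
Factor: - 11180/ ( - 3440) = 13/4=2^( -2 )*13^1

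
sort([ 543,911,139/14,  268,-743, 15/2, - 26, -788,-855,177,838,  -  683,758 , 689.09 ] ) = [ - 855, - 788, - 743, -683,-26,15/2, 139/14, 177, 268,543 , 689.09,758,838,911 ] 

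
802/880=401/440 = 0.91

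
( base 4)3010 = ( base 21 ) 97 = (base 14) 100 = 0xc4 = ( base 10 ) 196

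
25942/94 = 275 + 46/47 = 275.98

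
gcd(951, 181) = 1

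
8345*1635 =13644075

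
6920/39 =177 + 17/39  =  177.44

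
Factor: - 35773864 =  - 2^3 * 7^1*638819^1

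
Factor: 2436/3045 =2^2 * 5^(-1) = 4/5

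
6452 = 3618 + 2834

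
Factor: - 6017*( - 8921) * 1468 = 2^2 * 11^2*367^1*547^1 * 811^1=78798800476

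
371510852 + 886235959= 1257746811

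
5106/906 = 5  +  96/151 = 5.64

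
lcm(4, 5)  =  20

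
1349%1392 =1349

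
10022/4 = 2505+1/2 = 2505.50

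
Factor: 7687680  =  2^9*3^1*5^1*7^1*11^1*13^1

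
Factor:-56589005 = -5^1*11^1*17^1*29^1  *  2087^1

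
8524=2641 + 5883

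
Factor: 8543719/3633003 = 3^( -2 )*11^( -1 )*29^2 * 10159^1*36697^(-1 ) 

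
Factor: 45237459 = 3^1*17^2 * 52177^1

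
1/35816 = 1/35816 = 0.00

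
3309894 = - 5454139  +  8764033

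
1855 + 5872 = 7727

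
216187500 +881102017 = 1097289517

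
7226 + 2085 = 9311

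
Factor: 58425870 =2^1* 3^1*5^1*139^1*14011^1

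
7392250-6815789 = 576461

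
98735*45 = 4443075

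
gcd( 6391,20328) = 77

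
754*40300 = 30386200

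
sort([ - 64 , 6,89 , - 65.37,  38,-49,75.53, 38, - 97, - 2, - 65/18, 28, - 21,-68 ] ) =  [ -97 , - 68, - 65.37, - 64, - 49, - 21, - 65/18, - 2,6,28,38,38,75.53,89 ]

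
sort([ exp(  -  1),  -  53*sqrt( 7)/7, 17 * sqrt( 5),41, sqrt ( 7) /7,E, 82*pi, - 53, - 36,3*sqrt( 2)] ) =[-53, - 36,- 53 * sqrt( 7)/7, exp(-1 ),sqrt (7)/7, E,3*sqrt ( 2),17*sqrt(5), 41,82*pi ]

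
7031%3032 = 967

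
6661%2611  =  1439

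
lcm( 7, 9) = 63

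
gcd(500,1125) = 125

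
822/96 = 137/16 = 8.56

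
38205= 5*7641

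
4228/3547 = 1 + 681/3547 = 1.19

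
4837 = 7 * 691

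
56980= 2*28490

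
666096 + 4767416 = 5433512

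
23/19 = 1+4/19 = 1.21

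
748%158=116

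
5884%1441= 120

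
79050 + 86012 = 165062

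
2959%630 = 439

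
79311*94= 7455234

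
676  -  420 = 256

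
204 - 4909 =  -4705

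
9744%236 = 68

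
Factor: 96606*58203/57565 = 193888242/1985 = 2^1*3^5*5^(-1) * 223^1*397^(-1)*1789^1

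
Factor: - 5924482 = -2^1*2962241^1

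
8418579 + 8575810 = 16994389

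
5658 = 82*69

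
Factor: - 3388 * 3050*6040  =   - 2^6*5^3 * 7^1 * 11^2 * 61^1*151^1= - 62413736000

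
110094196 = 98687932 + 11406264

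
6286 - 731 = 5555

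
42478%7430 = 5328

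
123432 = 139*888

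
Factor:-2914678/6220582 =-1457339/3110291  =  -13^1* 103^( - 1) * 30197^(  -  1 ) * 112103^1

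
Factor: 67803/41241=97/59 = 59^( - 1 )*97^1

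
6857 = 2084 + 4773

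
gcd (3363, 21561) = 3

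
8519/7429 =1 + 1090/7429  =  1.15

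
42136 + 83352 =125488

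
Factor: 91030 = 2^1*5^1*9103^1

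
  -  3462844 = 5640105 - 9102949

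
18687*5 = 93435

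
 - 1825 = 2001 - 3826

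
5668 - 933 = 4735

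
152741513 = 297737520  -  144996007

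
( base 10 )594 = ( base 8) 1122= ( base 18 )1F0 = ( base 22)150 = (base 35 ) GY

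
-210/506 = -105/253 = - 0.42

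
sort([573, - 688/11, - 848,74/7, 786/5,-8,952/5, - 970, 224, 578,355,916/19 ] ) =[ - 970 , - 848, - 688/11,- 8, 74/7,916/19,786/5, 952/5, 224,355,  573,578 ]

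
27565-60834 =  - 33269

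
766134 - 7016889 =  - 6250755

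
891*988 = 880308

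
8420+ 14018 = 22438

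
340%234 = 106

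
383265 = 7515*51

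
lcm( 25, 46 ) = 1150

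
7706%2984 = 1738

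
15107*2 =30214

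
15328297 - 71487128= -56158831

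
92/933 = 92/933 =0.10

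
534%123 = 42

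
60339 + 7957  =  68296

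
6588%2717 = 1154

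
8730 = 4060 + 4670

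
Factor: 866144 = 2^5*27067^1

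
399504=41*9744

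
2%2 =0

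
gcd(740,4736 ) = 148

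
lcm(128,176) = 1408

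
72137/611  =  5549/47 = 118.06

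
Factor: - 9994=- 2^1*19^1*263^1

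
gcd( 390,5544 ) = 6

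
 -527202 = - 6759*78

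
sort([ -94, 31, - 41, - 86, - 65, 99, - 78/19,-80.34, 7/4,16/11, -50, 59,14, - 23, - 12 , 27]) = [  -  94 , -86, - 80.34,-65, - 50, - 41, - 23, - 12, - 78/19,16/11,  7/4,14,27, 31, 59, 99 ]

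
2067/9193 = 2067/9193 = 0.22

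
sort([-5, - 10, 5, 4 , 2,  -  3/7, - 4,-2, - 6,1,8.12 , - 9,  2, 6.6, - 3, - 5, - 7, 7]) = [ - 10,  -  9, - 7,-6,-5, - 5, -4, - 3, - 2,-3/7, 1,2,2,4,5,  6.6, 7, 8.12] 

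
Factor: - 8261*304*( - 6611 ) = 16602495184= 2^4 *11^2 *19^1  *601^1 * 751^1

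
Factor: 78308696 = 2^3*9788587^1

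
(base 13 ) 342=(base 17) 1g0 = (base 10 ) 561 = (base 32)HH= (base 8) 1061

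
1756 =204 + 1552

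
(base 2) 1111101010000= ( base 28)a68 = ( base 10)8016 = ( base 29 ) 9FC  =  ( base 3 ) 101222220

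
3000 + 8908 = 11908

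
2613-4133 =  - 1520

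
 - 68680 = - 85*808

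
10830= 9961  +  869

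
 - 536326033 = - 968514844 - - 432188811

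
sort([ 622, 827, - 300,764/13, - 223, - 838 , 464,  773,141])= [ - 838,-300, - 223,764/13,141,464, 622,773,827 ] 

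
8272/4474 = 1  +  1899/2237 = 1.85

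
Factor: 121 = 11^2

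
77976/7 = 77976/7 =11139.43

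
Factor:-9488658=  - 2^1*3^1 * 1581443^1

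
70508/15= 4700 + 8/15 = 4700.53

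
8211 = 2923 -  - 5288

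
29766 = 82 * 363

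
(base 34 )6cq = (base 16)1CCA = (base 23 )DLA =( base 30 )85k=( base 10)7370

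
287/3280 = 7/80 = 0.09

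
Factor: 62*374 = 2^2*11^1*17^1*31^1 =23188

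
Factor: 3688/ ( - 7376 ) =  - 1/2= - 2^( - 1)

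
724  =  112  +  612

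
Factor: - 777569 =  - 13^2*43^1*107^1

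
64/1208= 8/151= 0.05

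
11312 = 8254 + 3058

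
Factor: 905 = 5^1*181^1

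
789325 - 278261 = 511064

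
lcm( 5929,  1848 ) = 142296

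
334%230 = 104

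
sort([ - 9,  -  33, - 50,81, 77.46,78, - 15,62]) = [ -50,  -  33, - 15,-9, 62,  77.46,78, 81]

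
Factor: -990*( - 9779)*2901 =28085190210 = 2^1*3^3 * 5^1*7^1*11^2*127^1*967^1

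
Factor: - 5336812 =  - 2^2*13^1 * 29^1 * 3539^1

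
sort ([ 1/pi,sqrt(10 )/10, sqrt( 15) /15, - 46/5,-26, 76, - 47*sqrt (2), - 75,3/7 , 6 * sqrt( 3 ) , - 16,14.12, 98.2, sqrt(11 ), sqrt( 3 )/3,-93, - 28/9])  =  [ - 93 ,-75, - 47*sqrt( 2 ) , - 26, - 16,-46/5, - 28/9, sqrt( 15 ) /15,sqrt( 10) /10,1/pi, 3/7, sqrt (3 )/3,sqrt( 11), 6*sqrt( 3 ),14.12, 76,98.2]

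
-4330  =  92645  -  96975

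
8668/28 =309 + 4/7 = 309.57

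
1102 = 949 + 153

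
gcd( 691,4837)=691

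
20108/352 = 457/8 = 57.12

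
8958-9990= -1032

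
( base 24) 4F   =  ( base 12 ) 93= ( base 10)111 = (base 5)421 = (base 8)157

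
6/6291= 2/2097 = 0.00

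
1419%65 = 54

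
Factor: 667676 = 2^2 *166919^1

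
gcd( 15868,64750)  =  2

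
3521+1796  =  5317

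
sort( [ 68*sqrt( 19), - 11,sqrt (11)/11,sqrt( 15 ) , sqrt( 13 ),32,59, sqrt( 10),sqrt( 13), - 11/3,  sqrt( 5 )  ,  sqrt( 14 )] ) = [ - 11, - 11/3, sqrt(11)/11,sqrt(5), sqrt( 10),sqrt( 13), sqrt( 13 ),sqrt( 14),sqrt(15),32,  59, 68*sqrt(19 )] 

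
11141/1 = 11141 = 11141.00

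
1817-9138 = - 7321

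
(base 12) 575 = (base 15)38e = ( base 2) 1100101001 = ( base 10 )809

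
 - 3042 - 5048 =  - 8090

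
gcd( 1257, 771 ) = 3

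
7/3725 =7/3725 = 0.00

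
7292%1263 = 977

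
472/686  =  236/343  =  0.69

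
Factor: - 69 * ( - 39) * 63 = 3^4 * 7^1* 13^1 * 23^1 = 169533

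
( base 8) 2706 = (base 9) 2022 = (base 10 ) 1478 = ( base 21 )378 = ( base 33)1BQ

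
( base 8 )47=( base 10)39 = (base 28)1B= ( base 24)1F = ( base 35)14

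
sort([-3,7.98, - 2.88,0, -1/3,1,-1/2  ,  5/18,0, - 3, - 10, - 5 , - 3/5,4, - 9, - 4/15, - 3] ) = [ - 10,-9, - 5, - 3, - 3 , - 3, - 2.88, - 3/5, - 1/2 , - 1/3, - 4/15, 0, 0,5/18,1,4,7.98] 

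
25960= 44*590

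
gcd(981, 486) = 9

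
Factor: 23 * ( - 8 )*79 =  - 2^3*23^1*79^1 = - 14536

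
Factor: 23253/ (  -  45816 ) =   -  2^( - 3)*83^ (-1 )*337^1= -  337/664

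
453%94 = 77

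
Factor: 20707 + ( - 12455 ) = 8252 = 2^2*2063^1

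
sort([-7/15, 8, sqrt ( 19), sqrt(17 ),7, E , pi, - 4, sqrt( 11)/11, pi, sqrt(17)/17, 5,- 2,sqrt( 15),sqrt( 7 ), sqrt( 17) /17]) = [ - 4,  -  2, - 7/15,sqrt(17)/17, sqrt( 17)/17, sqrt( 11) /11, sqrt ( 7),E , pi, pi, sqrt( 15) , sqrt( 17),sqrt(19), 5, 7, 8] 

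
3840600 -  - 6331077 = 10171677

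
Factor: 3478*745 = 2^1*  5^1*37^1*47^1*149^1 = 2591110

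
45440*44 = 1999360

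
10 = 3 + 7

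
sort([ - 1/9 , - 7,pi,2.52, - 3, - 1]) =[ - 7, - 3, - 1, - 1/9, 2.52 , pi ]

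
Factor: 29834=2^1* 7^1*2131^1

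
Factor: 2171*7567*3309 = 54360109713 = 3^1* 7^1 * 13^1*23^1*47^1 * 167^1* 1103^1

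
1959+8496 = 10455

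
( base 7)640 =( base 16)142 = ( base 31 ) AC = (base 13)1BA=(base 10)322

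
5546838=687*8074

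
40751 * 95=3871345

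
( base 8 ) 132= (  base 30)30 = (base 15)60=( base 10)90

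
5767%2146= 1475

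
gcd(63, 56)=7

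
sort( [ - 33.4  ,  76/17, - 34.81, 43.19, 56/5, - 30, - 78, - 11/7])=[ - 78, - 34.81,-33.4, - 30,-11/7, 76/17,56/5, 43.19 ]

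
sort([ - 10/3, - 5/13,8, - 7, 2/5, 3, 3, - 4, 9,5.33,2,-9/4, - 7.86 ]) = [ - 7.86,  -  7, - 4,  -  10/3, - 9/4,  -  5/13, 2/5, 2, 3, 3, 5.33 , 8,9 ]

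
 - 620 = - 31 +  - 589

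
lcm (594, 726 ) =6534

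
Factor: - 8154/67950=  - 3/25 = - 3^1*5^(-2 ) 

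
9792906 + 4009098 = 13802004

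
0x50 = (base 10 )80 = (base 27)2Q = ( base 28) 2O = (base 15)55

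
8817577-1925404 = 6892173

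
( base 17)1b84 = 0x2028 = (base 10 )8232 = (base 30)94c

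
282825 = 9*31425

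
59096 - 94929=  - 35833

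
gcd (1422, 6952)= 158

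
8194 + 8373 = 16567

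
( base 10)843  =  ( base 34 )or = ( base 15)3b3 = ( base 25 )18i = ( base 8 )1513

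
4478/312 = 14 + 55/156= 14.35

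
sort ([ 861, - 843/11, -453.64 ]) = [- 453.64,-843/11,861] 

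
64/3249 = 64/3249  =  0.02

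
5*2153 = 10765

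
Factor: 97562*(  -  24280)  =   - 2368805360 = - 2^4*5^1*607^1*48781^1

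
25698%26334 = 25698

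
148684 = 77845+70839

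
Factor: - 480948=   -  2^2*3^1*13^1*3083^1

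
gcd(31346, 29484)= 14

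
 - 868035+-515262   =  - 1383297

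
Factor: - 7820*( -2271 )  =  2^2*3^1*5^1*17^1*23^1*757^1 = 17759220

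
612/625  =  612/625 = 0.98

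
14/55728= 7/27864= 0.00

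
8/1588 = 2/397 = 0.01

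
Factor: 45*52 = 2340 = 2^2*3^2*5^1*13^1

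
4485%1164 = 993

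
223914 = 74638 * 3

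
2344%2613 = 2344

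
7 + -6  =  1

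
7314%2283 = 465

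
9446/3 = 3148 + 2/3  =  3148.67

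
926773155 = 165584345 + 761188810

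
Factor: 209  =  11^1*19^1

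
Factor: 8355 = 3^1*5^1*557^1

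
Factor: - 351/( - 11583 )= 3^ ( - 1)*11^( - 1) =1/33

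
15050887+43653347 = 58704234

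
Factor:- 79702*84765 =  - 2^1*3^1*5^1*7^1*5651^1*5693^1=- 6755940030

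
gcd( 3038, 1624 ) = 14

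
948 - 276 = 672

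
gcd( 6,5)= 1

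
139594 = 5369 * 26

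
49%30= 19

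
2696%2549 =147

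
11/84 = 11/84 = 0.13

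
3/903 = 1/301 = 0.00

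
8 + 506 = 514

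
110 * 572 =62920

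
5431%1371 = 1318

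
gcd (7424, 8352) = 928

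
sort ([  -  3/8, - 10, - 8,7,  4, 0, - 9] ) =[ - 10, - 9, - 8, - 3/8, 0, 4,7 ]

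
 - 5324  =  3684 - 9008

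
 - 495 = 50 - 545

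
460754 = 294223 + 166531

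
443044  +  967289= 1410333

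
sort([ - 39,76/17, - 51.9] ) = [ - 51.9, -39  ,  76/17] 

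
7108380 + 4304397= 11412777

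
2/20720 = 1/10360=0.00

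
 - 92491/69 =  - 92491/69 = -1340.45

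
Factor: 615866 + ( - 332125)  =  283741^1 = 283741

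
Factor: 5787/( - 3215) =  - 3^2*5^( - 1) = - 9/5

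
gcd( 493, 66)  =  1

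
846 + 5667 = 6513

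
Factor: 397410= 2^1*3^1*5^1*13^1*1019^1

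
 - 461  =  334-795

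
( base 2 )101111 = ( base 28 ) 1J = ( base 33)1e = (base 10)47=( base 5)142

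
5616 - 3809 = 1807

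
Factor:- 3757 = -13^1*17^2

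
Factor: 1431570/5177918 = 3^1*5^1*7^1 * 17^1*19^(-1 )*401^1*136261^(  -  1)= 715785/2588959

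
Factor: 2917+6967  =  2^2*7^1*353^1 = 9884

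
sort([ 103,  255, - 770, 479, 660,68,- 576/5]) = [ - 770, - 576/5,68,  103 , 255,479, 660 ]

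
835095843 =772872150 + 62223693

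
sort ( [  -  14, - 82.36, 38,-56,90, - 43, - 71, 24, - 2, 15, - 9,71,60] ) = [-82.36,-71,-56, -43, - 14, - 9, - 2, 15, 24, 38,60,  71,90 ] 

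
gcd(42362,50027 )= 1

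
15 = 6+9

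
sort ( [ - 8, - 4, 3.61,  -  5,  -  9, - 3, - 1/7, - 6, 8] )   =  [ - 9, - 8,- 6, - 5 , - 4,-3,-1/7,  3.61, 8] 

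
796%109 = 33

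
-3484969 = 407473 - 3892442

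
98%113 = 98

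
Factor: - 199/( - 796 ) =1/4= 2^ ( - 2 )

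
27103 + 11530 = 38633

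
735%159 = 99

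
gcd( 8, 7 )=1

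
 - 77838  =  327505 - 405343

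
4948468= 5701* 868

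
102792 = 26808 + 75984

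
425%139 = 8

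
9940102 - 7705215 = 2234887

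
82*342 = 28044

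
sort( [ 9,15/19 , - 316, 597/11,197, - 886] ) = [-886, - 316,  15/19, 9,597/11, 197]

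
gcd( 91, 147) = 7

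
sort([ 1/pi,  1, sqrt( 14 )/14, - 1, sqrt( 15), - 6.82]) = [ - 6.82, - 1,sqrt(14) /14, 1/pi, 1,sqrt( 15) ]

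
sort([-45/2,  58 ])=[-45/2, 58]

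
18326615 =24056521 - 5729906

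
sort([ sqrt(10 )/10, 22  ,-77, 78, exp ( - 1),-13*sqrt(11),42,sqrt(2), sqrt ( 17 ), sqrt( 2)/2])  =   [-77, - 13 * sqrt(11 ), sqrt(10 ) /10, exp(-1), sqrt(2 ) /2, sqrt(2), sqrt( 17),22 , 42,78 ] 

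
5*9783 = 48915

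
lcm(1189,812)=33292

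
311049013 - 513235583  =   - 202186570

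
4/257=4/257 = 0.02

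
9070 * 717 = 6503190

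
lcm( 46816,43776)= 3370752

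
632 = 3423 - 2791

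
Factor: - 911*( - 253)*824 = 189917992   =  2^3*11^1*23^1*103^1*911^1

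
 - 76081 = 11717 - 87798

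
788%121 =62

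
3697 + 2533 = 6230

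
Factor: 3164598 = 2^1*3^2*175811^1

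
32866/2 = 16433 = 16433.00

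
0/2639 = 0 =0.00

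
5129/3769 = 5129/3769 =1.36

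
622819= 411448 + 211371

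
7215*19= 137085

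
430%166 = 98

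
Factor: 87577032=2^3*3^1*97^1*37619^1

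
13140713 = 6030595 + 7110118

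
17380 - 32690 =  - 15310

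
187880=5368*35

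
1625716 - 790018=835698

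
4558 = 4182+376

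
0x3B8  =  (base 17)350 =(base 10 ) 952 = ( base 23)1i9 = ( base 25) 1d2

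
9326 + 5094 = 14420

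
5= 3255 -3250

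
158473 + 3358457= 3516930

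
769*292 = 224548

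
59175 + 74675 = 133850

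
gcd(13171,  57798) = 1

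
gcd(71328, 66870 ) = 4458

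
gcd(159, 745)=1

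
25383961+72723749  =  98107710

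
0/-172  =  0/1 =- 0.00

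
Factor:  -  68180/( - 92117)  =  2^2*5^1*7^1*251^( - 1)*367^(-1) * 487^1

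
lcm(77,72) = 5544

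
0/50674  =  0 = 0.00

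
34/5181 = 34/5181 = 0.01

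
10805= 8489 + 2316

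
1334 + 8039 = 9373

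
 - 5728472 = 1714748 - 7443220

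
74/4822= 37/2411 = 0.02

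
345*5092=1756740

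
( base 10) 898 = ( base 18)2dg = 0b1110000010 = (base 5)12043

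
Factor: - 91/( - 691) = 7^1*13^1*691^( - 1 ) 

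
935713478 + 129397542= 1065111020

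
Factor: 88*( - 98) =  - 2^4*7^2*11^1 = - 8624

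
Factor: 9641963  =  9641963^1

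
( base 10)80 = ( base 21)3h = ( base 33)2e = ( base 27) 2q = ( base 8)120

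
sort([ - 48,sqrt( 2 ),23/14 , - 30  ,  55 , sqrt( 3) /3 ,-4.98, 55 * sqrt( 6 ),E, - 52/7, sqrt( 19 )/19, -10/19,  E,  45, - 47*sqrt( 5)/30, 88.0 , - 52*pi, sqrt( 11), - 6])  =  [ - 52 * pi,- 48, - 30, - 52/7, - 6, - 4.98 , - 47*sqrt ( 5)/30, - 10/19 , sqrt( 19)/19, sqrt (3)/3,sqrt( 2) , 23/14,E, E, sqrt(  11 ), 45,55,  88.0,55 * sqrt( 6 ) ] 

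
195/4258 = 195/4258 = 0.05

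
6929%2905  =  1119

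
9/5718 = 3/1906 = 0.00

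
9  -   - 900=909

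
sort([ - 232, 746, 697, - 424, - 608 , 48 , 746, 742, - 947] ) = [ - 947 , - 608,-424 , -232,48, 697, 742,746, 746]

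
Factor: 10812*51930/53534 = 2^2*3^3 * 5^1*13^ ( - 1 )*17^1  *29^(-1)*53^1 *71^( - 1)*577^1 = 280733580/26767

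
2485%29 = 20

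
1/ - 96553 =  - 1 + 96552/96553=- 0.00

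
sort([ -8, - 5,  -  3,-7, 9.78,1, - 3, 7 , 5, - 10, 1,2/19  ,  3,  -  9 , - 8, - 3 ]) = [ - 10,-9,-8,-8,  -  7,-5 , - 3,-3, -3,2/19,1, 1,3, 5, 7,9.78]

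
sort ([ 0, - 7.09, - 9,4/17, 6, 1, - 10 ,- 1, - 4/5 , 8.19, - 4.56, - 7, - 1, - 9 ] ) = [ - 10 ,  -  9, - 9, - 7.09, - 7, - 4.56, - 1, -1, - 4/5, 0,4/17, 1, 6,8.19]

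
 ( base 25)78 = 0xb7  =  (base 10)183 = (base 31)5s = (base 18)a3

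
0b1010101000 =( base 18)21e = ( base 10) 680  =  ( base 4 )22220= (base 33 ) KK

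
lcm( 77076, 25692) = 77076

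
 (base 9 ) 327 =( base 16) 10C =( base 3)100221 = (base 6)1124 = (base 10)268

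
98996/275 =98996/275 = 359.99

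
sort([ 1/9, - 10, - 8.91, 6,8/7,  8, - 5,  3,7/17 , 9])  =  [-10 , - 8.91 ,-5, 1/9 , 7/17,8/7,3, 6, 8,9 ]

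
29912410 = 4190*7139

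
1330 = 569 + 761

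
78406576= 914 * 85784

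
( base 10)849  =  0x351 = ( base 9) 1143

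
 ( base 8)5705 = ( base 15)D5D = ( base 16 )BC5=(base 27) 43g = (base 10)3013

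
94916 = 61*1556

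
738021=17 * 43413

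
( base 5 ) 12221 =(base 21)22C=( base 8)1650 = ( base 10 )936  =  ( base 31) U6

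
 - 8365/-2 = 8365/2 =4182.50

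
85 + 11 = 96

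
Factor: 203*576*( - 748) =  - 87462144 = -2^8*3^2 *7^1 * 11^1 *17^1 *29^1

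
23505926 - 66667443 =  -43161517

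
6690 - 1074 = 5616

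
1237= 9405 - 8168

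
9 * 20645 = 185805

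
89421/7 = 12774 + 3/7 = 12774.43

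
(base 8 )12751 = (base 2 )1010111101001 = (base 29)6JC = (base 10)5609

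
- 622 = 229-851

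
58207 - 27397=30810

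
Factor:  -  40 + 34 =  - 6 = -  2^1 * 3^1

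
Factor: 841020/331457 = 2^2 * 3^1*5^1 *7^( - 1) * 107^1*131^1 * 47351^( - 1)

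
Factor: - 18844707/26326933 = - 3^1*7^1*41^1 *43^1*509^1*26326933^( -1)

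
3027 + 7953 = 10980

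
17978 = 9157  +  8821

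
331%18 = 7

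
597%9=3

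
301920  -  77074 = 224846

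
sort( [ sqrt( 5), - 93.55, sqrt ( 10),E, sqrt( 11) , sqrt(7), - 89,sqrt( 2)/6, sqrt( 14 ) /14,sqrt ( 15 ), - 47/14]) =[ - 93.55, - 89 , - 47/14,sqrt( 2)/6, sqrt( 14)/14,sqrt( 5),sqrt(7 ),E,sqrt( 10),sqrt( 11),sqrt( 15 )]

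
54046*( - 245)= - 13241270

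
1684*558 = 939672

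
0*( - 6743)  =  0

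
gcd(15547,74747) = 1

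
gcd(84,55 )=1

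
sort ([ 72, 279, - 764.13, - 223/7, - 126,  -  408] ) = [  -  764.13,- 408,  -  126, - 223/7,72,279] 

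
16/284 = 4/71 = 0.06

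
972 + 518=1490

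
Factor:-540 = - 2^2 * 3^3*5^1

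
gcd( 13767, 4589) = 4589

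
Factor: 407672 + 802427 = 1210099 = 11^1*23^1*4783^1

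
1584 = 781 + 803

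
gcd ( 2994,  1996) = 998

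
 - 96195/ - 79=96195/79 = 1217.66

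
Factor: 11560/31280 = 2^ ( - 1 ) * 17^1*23^( - 1)=17/46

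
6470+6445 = 12915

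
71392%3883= 1498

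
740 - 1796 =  - 1056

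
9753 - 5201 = 4552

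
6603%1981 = 660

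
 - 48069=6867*(-7)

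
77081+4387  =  81468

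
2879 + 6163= 9042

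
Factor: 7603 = 7603^1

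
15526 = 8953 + 6573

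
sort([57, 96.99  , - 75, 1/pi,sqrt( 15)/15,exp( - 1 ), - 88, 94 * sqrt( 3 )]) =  [ - 88, - 75,  sqrt(15) /15,1/pi, exp( - 1),57, 96.99 , 94 * sqrt( 3)] 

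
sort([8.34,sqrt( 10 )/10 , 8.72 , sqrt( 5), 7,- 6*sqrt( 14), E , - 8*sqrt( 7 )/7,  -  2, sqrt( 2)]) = [ - 6*sqrt(14), - 8*sqrt(7 )/7, - 2, sqrt (10 ) /10,sqrt( 2 ), sqrt(5),E,7, 8.34, 8.72 ]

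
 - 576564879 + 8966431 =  - 567598448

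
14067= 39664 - 25597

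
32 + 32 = 64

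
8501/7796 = 1 + 705/7796  =  1.09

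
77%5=2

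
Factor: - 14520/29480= -3^1*11^1*67^( - 1 ) = - 33/67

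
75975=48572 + 27403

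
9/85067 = 9/85067 = 0.00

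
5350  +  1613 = 6963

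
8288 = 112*74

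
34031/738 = 46 + 83/738 = 46.11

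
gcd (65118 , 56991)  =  3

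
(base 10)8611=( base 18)18A7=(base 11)6519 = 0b10000110100011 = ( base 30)9h1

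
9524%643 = 522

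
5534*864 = 4781376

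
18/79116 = 3/13186 = 0.00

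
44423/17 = 2613+2/17 = 2613.12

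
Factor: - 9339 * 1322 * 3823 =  - 2^1 * 3^1 * 11^1 * 283^1 * 661^1 * 3823^1=-  47199362034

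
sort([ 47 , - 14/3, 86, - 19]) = [ - 19 ,-14/3,47, 86]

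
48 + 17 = 65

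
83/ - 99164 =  - 83/99164 = -0.00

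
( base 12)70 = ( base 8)124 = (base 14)60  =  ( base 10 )84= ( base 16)54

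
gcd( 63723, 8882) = 1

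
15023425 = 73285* 205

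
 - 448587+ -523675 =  - 972262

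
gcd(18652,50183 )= 1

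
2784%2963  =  2784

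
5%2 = 1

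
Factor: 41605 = 5^1*53^1* 157^1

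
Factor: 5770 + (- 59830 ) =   -  54060 = - 2^2*3^1 * 5^1*17^1*53^1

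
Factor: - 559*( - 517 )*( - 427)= - 7^1*11^1*13^1*43^1*47^1 *61^1 = -123404281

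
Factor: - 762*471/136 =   -  179451/68 =-2^(  -  2)*3^2*  17^( - 1)*127^1*157^1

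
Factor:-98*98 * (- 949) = 9114196 = 2^2*7^4*13^1*73^1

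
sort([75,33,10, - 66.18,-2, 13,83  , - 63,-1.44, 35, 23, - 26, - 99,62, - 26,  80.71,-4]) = [ - 99, - 66.18, - 63, - 26,-26, - 4, - 2, - 1.44, 10,13,23, 33, 35, 62,75, 80.71,83 ] 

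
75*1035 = 77625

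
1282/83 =15 + 37/83 = 15.45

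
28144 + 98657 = 126801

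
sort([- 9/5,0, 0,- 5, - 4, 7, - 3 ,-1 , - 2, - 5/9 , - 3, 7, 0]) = [-5 ,-4, - 3,-3,-2,-9/5, - 1,-5/9, 0,0,0 , 7,7]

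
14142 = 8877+5265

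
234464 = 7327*32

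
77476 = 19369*4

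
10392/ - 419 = -25+ 83/419 = - 24.80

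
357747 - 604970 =-247223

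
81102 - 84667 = -3565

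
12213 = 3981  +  8232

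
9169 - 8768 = 401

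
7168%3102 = 964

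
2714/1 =2714= 2714.00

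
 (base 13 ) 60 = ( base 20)3I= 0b1001110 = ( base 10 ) 78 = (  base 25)33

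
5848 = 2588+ 3260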